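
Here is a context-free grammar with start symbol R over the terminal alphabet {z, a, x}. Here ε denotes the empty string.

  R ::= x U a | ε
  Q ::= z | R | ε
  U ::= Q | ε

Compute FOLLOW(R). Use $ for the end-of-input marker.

{$, a}

FIRST(R) = {ε, x}
FIRST(Q) = {ε, x, z}  (via R)
FIRST(U) = {ε, x, z}  (via Q)
FOLLOW(R) includes $ since R is the start symbol.
FOLLOW(U): in R::=x U a, U is followed by a with FIRST {a}. Thus FOLLOW(U) = {a}.
FOLLOW(Q): in U::=Q, the suffix after Q is empty, so FOLLOW(Q) ⊇ FOLLOW(U) = {a}. Thus FOLLOW(Q) = {a}.
FOLLOW(R): in Q::=R, the suffix after R is empty, so FOLLOW(R) ⊇ FOLLOW(Q) = {a}. Thus FOLLOW(R) = {$, a}.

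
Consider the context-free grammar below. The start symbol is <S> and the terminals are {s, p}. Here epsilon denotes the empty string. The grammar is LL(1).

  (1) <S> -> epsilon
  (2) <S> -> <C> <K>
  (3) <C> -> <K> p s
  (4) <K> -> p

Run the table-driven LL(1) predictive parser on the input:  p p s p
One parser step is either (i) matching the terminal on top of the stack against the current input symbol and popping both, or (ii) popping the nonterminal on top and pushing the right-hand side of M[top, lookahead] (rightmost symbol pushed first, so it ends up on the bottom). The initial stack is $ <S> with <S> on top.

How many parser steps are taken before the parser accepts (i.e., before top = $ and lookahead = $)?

8

step 1: stack=$ <S>  input=p p s p $  — expand <S> -> <C> <K>
step 2: stack=$ <K> <C>  input=p p s p $  — expand <C> -> <K> p s
step 3: stack=$ <K> s p <K>  input=p p s p $  — expand <K> -> p
step 4: stack=$ <K> s p p  input=p p s p $  — match p
step 5: stack=$ <K> s p  input=p s p $  — match p
step 6: stack=$ <K> s  input=s p $  — match s
step 7: stack=$ <K>  input=p $  — expand <K> -> p
step 8: stack=$ p  input=p $  — match p
Accept reached after 8 steps.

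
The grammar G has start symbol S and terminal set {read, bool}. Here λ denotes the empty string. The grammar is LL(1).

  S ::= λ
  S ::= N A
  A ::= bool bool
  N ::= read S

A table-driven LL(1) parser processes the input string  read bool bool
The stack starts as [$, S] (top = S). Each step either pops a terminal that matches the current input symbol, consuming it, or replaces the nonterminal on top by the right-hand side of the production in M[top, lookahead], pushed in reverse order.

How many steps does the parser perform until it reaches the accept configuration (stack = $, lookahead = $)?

     Stack        Input             Action
  1  $ S          read bool bool $  expand S ::= N A
  2  $ A N        read bool bool $  expand N ::= read S
  3  $ A S read   read bool bool $  match read
  4  $ A S        bool bool $       expand S ::= λ
  5  $ A          bool bool $       expand A ::= bool bool
  6  $ bool bool  bool bool $       match bool
  7  $ bool       bool $            match bool
Accept reached after 7 steps.

7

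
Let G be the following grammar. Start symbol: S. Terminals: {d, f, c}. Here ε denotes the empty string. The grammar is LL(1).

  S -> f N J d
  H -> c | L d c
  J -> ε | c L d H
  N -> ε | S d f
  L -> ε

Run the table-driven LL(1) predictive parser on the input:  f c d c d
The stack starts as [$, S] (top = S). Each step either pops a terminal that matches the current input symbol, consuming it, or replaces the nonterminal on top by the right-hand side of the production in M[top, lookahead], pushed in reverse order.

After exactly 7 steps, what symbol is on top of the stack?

H

     Stack        Input        Action
  1  $ S          f c d c d $  expand S -> f N J d
  2  $ d J N f    f c d c d $  match f
  3  $ d J N      c d c d $    expand N -> ε
  4  $ d J        c d c d $    expand J -> c L d H
  5  $ d H d L c  c d c d $    match c
  6  $ d H d L    d c d $      expand L -> ε
  7  $ d H d      d c d $      match d
Stack after step 7: $ d H (top = H).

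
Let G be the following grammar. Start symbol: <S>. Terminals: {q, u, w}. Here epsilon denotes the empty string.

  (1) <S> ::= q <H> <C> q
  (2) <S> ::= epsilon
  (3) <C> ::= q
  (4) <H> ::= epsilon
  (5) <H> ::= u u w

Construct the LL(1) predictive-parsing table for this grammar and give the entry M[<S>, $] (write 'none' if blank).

<S> ::= epsilon

FIRST(<S>): from <S>::=q <H> <C> q we get {q}; from <S>::=epsilon we get {epsilon}. So FIRST(<S>) = {epsilon, q}.
FIRST(<C>): from <C>::=q we get {q}. So FIRST(<C>) = {q}.
FIRST(<H>): from <H>::=epsilon we get {epsilon}; from <H>::=u u w we get {u}. So FIRST(<H>) = {epsilon, u}.
FOLLOW(<S>) includes $ since <S> is the start symbol.
FOLLOW(<S>): <S> appears on no right-hand side. Thus FOLLOW(<S>) = {$}.
For <S> ::= q <H> <C> q: FIRST(q <H> <C> q) = {q}, so it goes in M[<S>, t] for t ∈ {q}.
For <S> ::= epsilon: FIRST(epsilon) = {epsilon}, so it goes in M[<S>, t] for t ∈ {}; since epsilon ∈ FIRST, also for every t ∈ FOLLOW(<S>) = {$}.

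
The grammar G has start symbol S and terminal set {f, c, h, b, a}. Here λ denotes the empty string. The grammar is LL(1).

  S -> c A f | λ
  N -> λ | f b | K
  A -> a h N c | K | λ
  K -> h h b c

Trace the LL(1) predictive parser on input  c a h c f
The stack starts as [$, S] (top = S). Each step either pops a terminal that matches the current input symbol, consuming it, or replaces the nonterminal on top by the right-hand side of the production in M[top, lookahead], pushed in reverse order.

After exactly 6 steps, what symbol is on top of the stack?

     Stack        Input        Action
  1  $ S          c a h c f $  expand S -> c A f
  2  $ f A c      c a h c f $  match c
  3  $ f A        a h c f $    expand A -> a h N c
  4  $ f c N h a  a h c f $    match a
  5  $ f c N h    h c f $      match h
  6  $ f c N      c f $        expand N -> λ
Stack after step 6: $ f c (top = c).

c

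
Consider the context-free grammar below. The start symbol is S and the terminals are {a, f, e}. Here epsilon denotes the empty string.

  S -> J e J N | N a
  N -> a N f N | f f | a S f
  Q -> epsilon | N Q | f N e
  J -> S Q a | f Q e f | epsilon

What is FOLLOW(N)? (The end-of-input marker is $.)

{$, a, e, f}

FIRST(N) = {a, f}
FIRST(Q) = {epsilon, a, f}  (via N Q)
FIRST(S) = {a, e, f}  (via J e J N, N a)
FIRST(J) = {epsilon, a, e, f}  (via S Q a)
FOLLOW(S) includes $ since S is the start symbol.
FOLLOW(S): in N->a S f, S is followed by f with FIRST {f}; in J->S Q a, S is followed by Q a with FIRST {a, f}. Thus FOLLOW(S) = {$, a, f}.
FOLLOW(Q): in Q->N Q, the suffix after Q is empty (adds nothing new); in J->S Q a, Q is followed by a with FIRST {a}; in J->f Q e f, Q is followed by e f with FIRST {e}. Thus FOLLOW(Q) = {a, e}.
FOLLOW(N): in S->J e J N, the suffix after N is empty, so FOLLOW(N) ⊇ FOLLOW(S) = {$, a, f}; in S->N a, N is followed by a with FIRST {a}; in N->a N f N (occurrence 1), N is followed by f N with FIRST {f}; in N->a N f N (occurrence 2), the suffix after N is empty (adds nothing new); in Q->N Q, N is followed by Q with FIRST {epsilon, a, f}; in Q->N Q, the suffix after N is nullable, so FOLLOW(N) ⊇ FOLLOW(Q) = {a, e}; in Q->f N e, N is followed by e with FIRST {e}. Thus FOLLOW(N) = {$, a, e, f}.
FOLLOW(J): in S->J e J N (occurrence 1), J is followed by e J N with FIRST {e}; in S->J e J N (occurrence 2), J is followed by N with FIRST {a, f}. Thus FOLLOW(J) = {a, e, f}.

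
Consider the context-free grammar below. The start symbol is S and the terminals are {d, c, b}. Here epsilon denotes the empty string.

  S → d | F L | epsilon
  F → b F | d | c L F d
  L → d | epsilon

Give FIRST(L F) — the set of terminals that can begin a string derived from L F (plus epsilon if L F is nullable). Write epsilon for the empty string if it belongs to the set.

{b, c, d}

FIRST(F): from F→b F we get {b}; from F→d we get {d}; from F→c L F d we get {c}. So FIRST(F) = {b, c, d}.
FIRST(L): from L→d we get {d}; from L→epsilon we get {epsilon}. So FIRST(L) = {epsilon, d}.
FIRST(S): from S→d we get {d}; from S→F L we get {b, c, d}; from S→epsilon we get {epsilon}. So FIRST(S) = {epsilon, b, c, d}.
FIRST(L F): take FIRST of each symbol in turn, carrying on past any symbol whose FIRST contains epsilon; result {b, c, d}.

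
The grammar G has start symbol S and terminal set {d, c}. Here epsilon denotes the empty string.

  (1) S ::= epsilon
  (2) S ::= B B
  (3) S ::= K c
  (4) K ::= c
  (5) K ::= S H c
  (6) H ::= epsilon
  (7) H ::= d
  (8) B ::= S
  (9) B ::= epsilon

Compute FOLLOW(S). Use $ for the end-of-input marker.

{$, c, d}

FIRST(H): from H::=epsilon we get {epsilon}; from H::=d we get {d}. So FIRST(H) = {epsilon, d}.
FIRST(S): from S::=epsilon we get {epsilon}; from S::=B B we get {epsilon, c, d}; from S::=K c we get {c, d}. So FIRST(S) = {epsilon, c, d}.
FIRST(K): from K::=c we get {c}; from K::=S H c we get {c, d}. So FIRST(K) = {c, d}.
FIRST(B): from B::=S we get {epsilon, c, d}; from B::=epsilon we get {epsilon}. So FIRST(B) = {epsilon, c, d}.
FOLLOW(S) includes $ since S is the start symbol.
FOLLOW(K): in S::=K c, K is followed by c with FIRST {c}. Thus FOLLOW(K) = {c}.
FOLLOW(H): in K::=S H c, H is followed by c with FIRST {c}. Thus FOLLOW(H) = {c}.
FOLLOW(S): in K::=S H c, S is followed by H c with FIRST {c, d}; in B::=S, the suffix after S is empty, so FOLLOW(S) ⊇ FOLLOW(B) = {$, c, d}. Thus FOLLOW(S) = {$, c, d}.
FOLLOW(B): in S::=B B (occurrence 1), B is followed by B with FIRST {epsilon, c, d}; in S::=B B (occurrence 1), the suffix after B is nullable, so FOLLOW(B) ⊇ FOLLOW(S) = {$, c, d}; in S::=B B (occurrence 2), the suffix after B is empty, so FOLLOW(B) ⊇ FOLLOW(S) = {$, c, d}. Thus FOLLOW(B) = {$, c, d}.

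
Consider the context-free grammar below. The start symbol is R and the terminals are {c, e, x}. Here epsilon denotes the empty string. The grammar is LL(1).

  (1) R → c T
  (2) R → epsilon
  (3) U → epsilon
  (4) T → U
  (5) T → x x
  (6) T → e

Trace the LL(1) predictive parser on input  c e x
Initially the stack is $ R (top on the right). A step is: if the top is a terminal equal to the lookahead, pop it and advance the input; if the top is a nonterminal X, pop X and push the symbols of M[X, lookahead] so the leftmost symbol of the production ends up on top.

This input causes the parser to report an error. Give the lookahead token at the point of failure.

x

     Stack  Input    Action
  1  $ R    c e x $  expand R → c T
  2  $ T c  c e x $  match c
  3  $ T    e x $    expand T → e
  4  $ e    e x $    match e
  5  $      x $      error: stack empty but input remains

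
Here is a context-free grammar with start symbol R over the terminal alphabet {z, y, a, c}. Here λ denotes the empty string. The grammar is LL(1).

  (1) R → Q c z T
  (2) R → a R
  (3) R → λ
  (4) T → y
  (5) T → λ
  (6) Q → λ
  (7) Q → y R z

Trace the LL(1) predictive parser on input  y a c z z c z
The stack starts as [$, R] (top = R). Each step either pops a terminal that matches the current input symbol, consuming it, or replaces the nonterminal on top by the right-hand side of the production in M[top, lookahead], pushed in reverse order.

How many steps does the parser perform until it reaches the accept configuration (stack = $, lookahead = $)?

14

      Stack              Input            Action
   1  $ R                y a c z z c z $  expand R → Q c z T
   2  $ T z c Q          y a c z z c z $  expand Q → y R z
   3  $ T z c z R y      y a c z z c z $  match y
   4  $ T z c z R        a c z z c z $    expand R → a R
   5  $ T z c z R a      a c z z c z $    match a
   6  $ T z c z R        c z z c z $      expand R → Q c z T
   7  $ T z c z T z c Q  c z z c z $      expand Q → λ
   8  $ T z c z T z c    c z z c z $      match c
   9  $ T z c z T z      z z c z $        match z
  10  $ T z c z T        z c z $          expand T → λ
  11  $ T z c z          z c z $          match z
  12  $ T z c            c z $            match c
  13  $ T z              z $              match z
  14  $ T                $                expand T → λ
Accept reached after 14 steps.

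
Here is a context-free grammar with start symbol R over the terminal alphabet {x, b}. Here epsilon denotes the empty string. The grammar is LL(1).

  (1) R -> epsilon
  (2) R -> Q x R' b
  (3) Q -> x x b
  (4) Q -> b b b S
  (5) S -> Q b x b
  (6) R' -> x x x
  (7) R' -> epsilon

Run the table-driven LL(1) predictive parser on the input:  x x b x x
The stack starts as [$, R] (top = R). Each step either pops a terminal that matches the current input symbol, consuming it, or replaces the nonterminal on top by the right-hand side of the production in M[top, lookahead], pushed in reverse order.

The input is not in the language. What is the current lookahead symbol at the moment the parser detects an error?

     Stack           Input        Action
  1  $ R             x x b x x $  expand R -> Q x R' b
  2  $ b R' x Q      x x b x x $  expand Q -> x x b
  3  $ b R' x b x x  x x b x x $  match x
  4  $ b R' x b x    x b x x $    match x
  5  $ b R' x b      b x x $      match b
  6  $ b R' x        x x $        match x
  7  $ b R'          x $          expand R' -> x x x
  8  $ b x x x       x $          match x
  9  $ b x x         $            error: top is terminal x but lookahead is $

$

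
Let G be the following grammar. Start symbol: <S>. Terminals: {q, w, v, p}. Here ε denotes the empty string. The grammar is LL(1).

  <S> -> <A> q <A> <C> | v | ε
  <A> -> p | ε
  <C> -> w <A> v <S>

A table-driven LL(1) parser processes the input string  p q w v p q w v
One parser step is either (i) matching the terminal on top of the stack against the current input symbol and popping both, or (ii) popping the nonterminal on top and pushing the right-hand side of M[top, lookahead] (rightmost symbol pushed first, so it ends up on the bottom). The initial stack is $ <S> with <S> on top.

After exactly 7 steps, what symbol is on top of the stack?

     Stack            Input              Action
  1  $ <S>            p q w v p q w v $  expand <S> -> <A> q <A> <C>
  2  $ <C> <A> q <A>  p q w v p q w v $  expand <A> -> p
  3  $ <C> <A> q p    p q w v p q w v $  match p
  4  $ <C> <A> q      q w v p q w v $    match q
  5  $ <C> <A>        w v p q w v $      expand <A> -> ε
  6  $ <C>            w v p q w v $      expand <C> -> w <A> v <S>
  7  $ <S> v <A> w    w v p q w v $      match w
Stack after step 7: $ <S> v <A> (top = <A>).

<A>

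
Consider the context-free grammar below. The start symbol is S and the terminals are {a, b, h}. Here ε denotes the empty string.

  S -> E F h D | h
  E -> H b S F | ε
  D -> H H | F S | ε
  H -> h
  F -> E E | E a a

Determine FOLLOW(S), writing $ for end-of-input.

FIRST(H): from H->h we get {h}. So FIRST(H) = {h}.
FIRST(E): from E->H b S F we get {h}; from E->ε we get {ε}. So FIRST(E) = {ε, h}.
FIRST(F): from F->E E we get {ε, h}; from F->E a a we get {a, h}. So FIRST(F) = {ε, a, h}.
FIRST(S): from S->E F h D we get {a, h}; from S->h we get {h}. So FIRST(S) = {a, h}.
FIRST(D): from D->H H we get {h}; from D->F S we get {a, h}; from D->ε we get {ε}. So FIRST(D) = {ε, a, h}.
FOLLOW(S) includes $ since S is the start symbol.
FOLLOW(S): in E->H b S F, S is followed by F with FIRST {ε, a, h}; in E->H b S F, the suffix after S is nullable, so FOLLOW(S) ⊇ FOLLOW(E) = {a, h}; in D->F S, the suffix after S is empty, so FOLLOW(S) ⊇ FOLLOW(D) = {$, a, h}. Thus FOLLOW(S) = {$, a, h}.
FOLLOW(D): in S->E F h D, the suffix after D is empty, so FOLLOW(D) ⊇ FOLLOW(S) = {$, a, h}. Thus FOLLOW(D) = {$, a, h}.
FOLLOW(H): in E->H b S F, H is followed by b S F with FIRST {b}; in D->H H (occurrence 1), H is followed by H with FIRST {h}; in D->H H (occurrence 2), the suffix after H is empty, so FOLLOW(H) ⊇ FOLLOW(D) = {$, a, h}. Thus FOLLOW(H) = {$, a, b, h}.
FOLLOW(E): in S->E F h D, E is followed by F h D with FIRST {a, h}; in F->E E (occurrence 1), E is followed by E with FIRST {ε, h}; in F->E E (occurrence 1), the suffix after E is nullable, so FOLLOW(E) ⊇ FOLLOW(F) = {a, h}; in F->E E (occurrence 2), the suffix after E is empty, so FOLLOW(E) ⊇ FOLLOW(F) = {a, h}; in F->E a a, E is followed by a a with FIRST {a}. Thus FOLLOW(E) = {a, h}.
FOLLOW(F): in S->E F h D, F is followed by h D with FIRST {h}; in E->H b S F, the suffix after F is empty, so FOLLOW(F) ⊇ FOLLOW(E) = {a, h}; in D->F S, F is followed by S with FIRST {a, h}. Thus FOLLOW(F) = {a, h}.

{$, a, h}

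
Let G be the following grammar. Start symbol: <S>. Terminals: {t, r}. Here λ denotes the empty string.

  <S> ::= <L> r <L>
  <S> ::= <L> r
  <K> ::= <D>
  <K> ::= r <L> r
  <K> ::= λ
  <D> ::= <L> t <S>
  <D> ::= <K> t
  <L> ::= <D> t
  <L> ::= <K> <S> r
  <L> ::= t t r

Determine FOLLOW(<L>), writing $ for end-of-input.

{$, r, t}

FIRST(<S>) = {r, t}  (via <L> r <L>, <L> r)
FIRST(<K>) = {λ, r, t}  (via <D>)
FIRST(<D>) = {r, t}  (via <L> t <S>, <K> t)
FIRST(<L>) = {r, t}  (via <D> t, <K> <S> r)
FOLLOW(<S>) includes $ since <S> is the start symbol.
FOLLOW(<K>): in <D>::=<K> t, <K> is followed by t with FIRST {t}; in <L>::=<K> <S> r, <K> is followed by <S> r with FIRST {r, t}. Thus FOLLOW(<K>) = {r, t}.
FOLLOW(<D>): in <K>::=<D>, the suffix after <D> is empty, so FOLLOW(<D>) ⊇ FOLLOW(<K>) = {r, t}; in <L>::=<D> t, <D> is followed by t with FIRST {t}. Thus FOLLOW(<D>) = {r, t}.
FOLLOW(<S>): in <D>::=<L> t <S>, the suffix after <S> is empty, so FOLLOW(<S>) ⊇ FOLLOW(<D>) = {r, t}; in <L>::=<K> <S> r, <S> is followed by r with FIRST {r}. Thus FOLLOW(<S>) = {$, r, t}.
FOLLOW(<L>): in <S>::=<L> r <L> (occurrence 1), <L> is followed by r <L> with FIRST {r}; in <S>::=<L> r <L> (occurrence 2), the suffix after <L> is empty, so FOLLOW(<L>) ⊇ FOLLOW(<S>) = {$, r, t}; in <S>::=<L> r, <L> is followed by r with FIRST {r}; in <K>::=r <L> r, <L> is followed by r with FIRST {r}; in <D>::=<L> t <S>, <L> is followed by t <S> with FIRST {t}. Thus FOLLOW(<L>) = {$, r, t}.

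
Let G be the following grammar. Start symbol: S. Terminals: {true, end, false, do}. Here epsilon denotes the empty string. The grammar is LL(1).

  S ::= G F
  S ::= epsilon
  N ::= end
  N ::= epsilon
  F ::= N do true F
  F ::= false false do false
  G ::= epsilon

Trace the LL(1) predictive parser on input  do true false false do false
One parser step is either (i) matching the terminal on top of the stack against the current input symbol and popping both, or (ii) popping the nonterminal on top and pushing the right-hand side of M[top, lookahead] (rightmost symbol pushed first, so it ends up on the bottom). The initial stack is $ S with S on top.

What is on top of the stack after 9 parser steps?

do

     Stack                   Input                           Action
  1  $ S                     do true false false do false $  expand S ::= G F
  2  $ F G                   do true false false do false $  expand G ::= epsilon
  3  $ F                     do true false false do false $  expand F ::= N do true F
  4  $ F true do N           do true false false do false $  expand N ::= epsilon
  5  $ F true do             do true false false do false $  match do
  6  $ F true                true false false do false $     match true
  7  $ F                     false false do false $          expand F ::= false false do false
  8  $ false do false false  false false do false $          match false
  9  $ false do false        false do false $                match false
Stack after step 9: $ false do (top = do).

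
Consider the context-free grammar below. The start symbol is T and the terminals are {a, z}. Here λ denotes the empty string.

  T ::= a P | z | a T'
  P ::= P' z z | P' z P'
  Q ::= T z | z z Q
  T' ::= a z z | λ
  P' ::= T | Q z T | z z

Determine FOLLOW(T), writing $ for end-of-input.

{$, z}

FIRST(T): from T::=a P we get {a}; from T::=z we get {z}; from T::=a T' we get {a}. So FIRST(T) = {a, z}.
FIRST(T'): from T'::=a z z we get {a}; from T'::=λ we get {λ}. So FIRST(T') = {λ, a}.
FIRST(Q): from Q::=T z we get {a, z}; from Q::=z z Q we get {z}. So FIRST(Q) = {a, z}.
FIRST(P'): from P'::=T we get {a, z}; from P'::=Q z T we get {a, z}; from P'::=z z we get {z}. So FIRST(P') = {a, z}.
FIRST(P): from P::=P' z z we get {a, z}; from P::=P' z P' we get {a, z}. So FIRST(P) = {a, z}.
FOLLOW(T) includes $ since T is the start symbol.
FOLLOW(Q): in Q::=z z Q, the suffix after Q is empty (adds nothing new); in P'::=Q z T, Q is followed by z T with FIRST {z}. Thus FOLLOW(Q) = {z}.
FOLLOW(T): in Q::=T z, T is followed by z with FIRST {z}; in P'::=T, the suffix after T is empty, so FOLLOW(T) ⊇ FOLLOW(P') = {$, z}; in P'::=Q z T, the suffix after T is empty, so FOLLOW(T) ⊇ FOLLOW(P') = {$, z}. Thus FOLLOW(T) = {$, z}.
FOLLOW(P): in T::=a P, the suffix after P is empty, so FOLLOW(P) ⊇ FOLLOW(T) = {$, z}. Thus FOLLOW(P) = {$, z}.
FOLLOW(T'): in T::=a T', the suffix after T' is empty, so FOLLOW(T') ⊇ FOLLOW(T) = {$, z}. Thus FOLLOW(T') = {$, z}.
FOLLOW(P'): in P::=P' z z, P' is followed by z z with FIRST {z}; in P::=P' z P' (occurrence 1), P' is followed by z P' with FIRST {z}; in P::=P' z P' (occurrence 2), the suffix after P' is empty, so FOLLOW(P') ⊇ FOLLOW(P) = {$, z}. Thus FOLLOW(P') = {$, z}.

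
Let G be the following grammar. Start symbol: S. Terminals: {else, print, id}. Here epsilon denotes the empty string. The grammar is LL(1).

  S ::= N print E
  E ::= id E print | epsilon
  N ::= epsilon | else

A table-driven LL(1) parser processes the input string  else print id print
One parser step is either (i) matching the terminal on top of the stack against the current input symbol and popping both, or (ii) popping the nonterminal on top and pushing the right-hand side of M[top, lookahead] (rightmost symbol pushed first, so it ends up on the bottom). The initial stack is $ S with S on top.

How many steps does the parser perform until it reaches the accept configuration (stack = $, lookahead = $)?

step 1: stack=$ S  input=else print id print $  — expand S ::= N print E
step 2: stack=$ E print N  input=else print id print $  — expand N ::= else
step 3: stack=$ E print else  input=else print id print $  — match else
step 4: stack=$ E print  input=print id print $  — match print
step 5: stack=$ E  input=id print $  — expand E ::= id E print
step 6: stack=$ print E id  input=id print $  — match id
step 7: stack=$ print E  input=print $  — expand E ::= epsilon
step 8: stack=$ print  input=print $  — match print
Accept reached after 8 steps.

8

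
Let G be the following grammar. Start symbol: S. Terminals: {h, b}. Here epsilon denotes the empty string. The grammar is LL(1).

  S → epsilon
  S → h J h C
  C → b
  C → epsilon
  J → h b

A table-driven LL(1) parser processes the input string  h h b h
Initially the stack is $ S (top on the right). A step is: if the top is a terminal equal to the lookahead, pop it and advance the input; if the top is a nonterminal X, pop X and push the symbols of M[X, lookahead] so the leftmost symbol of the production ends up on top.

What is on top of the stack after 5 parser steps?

h

step 1: stack=$ S  input=h h b h $  — expand S → h J h C
step 2: stack=$ C h J h  input=h h b h $  — match h
step 3: stack=$ C h J  input=h b h $  — expand J → h b
step 4: stack=$ C h b h  input=h b h $  — match h
step 5: stack=$ C h b  input=b h $  — match b
Stack after step 5: $ C h (top = h).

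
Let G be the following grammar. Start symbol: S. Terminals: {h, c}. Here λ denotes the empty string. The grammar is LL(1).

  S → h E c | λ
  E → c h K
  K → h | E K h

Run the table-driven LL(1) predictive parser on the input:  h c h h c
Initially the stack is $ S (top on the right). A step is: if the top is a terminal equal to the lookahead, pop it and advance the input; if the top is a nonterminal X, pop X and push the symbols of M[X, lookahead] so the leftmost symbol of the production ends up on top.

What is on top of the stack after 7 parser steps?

step 1: stack=$ S  input=h c h h c $  — expand S → h E c
step 2: stack=$ c E h  input=h c h h c $  — match h
step 3: stack=$ c E  input=c h h c $  — expand E → c h K
step 4: stack=$ c K h c  input=c h h c $  — match c
step 5: stack=$ c K h  input=h h c $  — match h
step 6: stack=$ c K  input=h c $  — expand K → h
step 7: stack=$ c h  input=h c $  — match h
Stack after step 7: $ c (top = c).

c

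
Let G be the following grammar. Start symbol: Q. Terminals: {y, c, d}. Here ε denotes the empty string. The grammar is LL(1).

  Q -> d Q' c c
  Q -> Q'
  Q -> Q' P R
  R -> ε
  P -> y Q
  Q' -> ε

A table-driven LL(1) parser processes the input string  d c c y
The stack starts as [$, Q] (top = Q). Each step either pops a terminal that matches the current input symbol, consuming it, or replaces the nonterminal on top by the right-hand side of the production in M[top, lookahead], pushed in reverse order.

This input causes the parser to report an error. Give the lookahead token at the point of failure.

y

step 1: stack=$ Q  input=d c c y $  — expand Q -> d Q' c c
step 2: stack=$ c c Q' d  input=d c c y $  — match d
step 3: stack=$ c c Q'  input=c c y $  — expand Q' -> ε
step 4: stack=$ c c  input=c c y $  — match c
step 5: stack=$ c  input=c y $  — match c
step 6: stack=$  input=y $  — error: stack empty but input remains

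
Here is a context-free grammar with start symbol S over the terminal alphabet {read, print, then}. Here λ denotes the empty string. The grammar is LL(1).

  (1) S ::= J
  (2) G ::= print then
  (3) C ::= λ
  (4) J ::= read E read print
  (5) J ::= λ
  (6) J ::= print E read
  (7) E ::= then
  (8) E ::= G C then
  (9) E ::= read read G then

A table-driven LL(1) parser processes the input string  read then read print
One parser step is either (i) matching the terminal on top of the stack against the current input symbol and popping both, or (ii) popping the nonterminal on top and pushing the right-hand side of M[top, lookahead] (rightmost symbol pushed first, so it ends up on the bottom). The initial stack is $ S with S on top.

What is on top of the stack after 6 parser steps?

step 1: stack=$ S  input=read then read print $  — expand S ::= J
step 2: stack=$ J  input=read then read print $  — expand J ::= read E read print
step 3: stack=$ print read E read  input=read then read print $  — match read
step 4: stack=$ print read E  input=then read print $  — expand E ::= then
step 5: stack=$ print read then  input=then read print $  — match then
step 6: stack=$ print read  input=read print $  — match read
Stack after step 6: $ print (top = print).

print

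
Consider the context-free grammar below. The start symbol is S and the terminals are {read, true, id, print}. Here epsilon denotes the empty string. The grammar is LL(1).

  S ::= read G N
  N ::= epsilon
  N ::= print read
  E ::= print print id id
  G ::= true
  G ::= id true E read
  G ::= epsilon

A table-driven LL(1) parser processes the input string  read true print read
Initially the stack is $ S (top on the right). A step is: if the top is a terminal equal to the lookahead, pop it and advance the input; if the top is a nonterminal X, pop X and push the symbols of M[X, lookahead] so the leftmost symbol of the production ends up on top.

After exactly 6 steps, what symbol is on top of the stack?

read

     Stack         Input                   Action
  1  $ S           read true print read $  expand S ::= read G N
  2  $ N G read    read true print read $  match read
  3  $ N G         true print read $       expand G ::= true
  4  $ N true      true print read $       match true
  5  $ N           print read $            expand N ::= print read
  6  $ read print  print read $            match print
Stack after step 6: $ read (top = read).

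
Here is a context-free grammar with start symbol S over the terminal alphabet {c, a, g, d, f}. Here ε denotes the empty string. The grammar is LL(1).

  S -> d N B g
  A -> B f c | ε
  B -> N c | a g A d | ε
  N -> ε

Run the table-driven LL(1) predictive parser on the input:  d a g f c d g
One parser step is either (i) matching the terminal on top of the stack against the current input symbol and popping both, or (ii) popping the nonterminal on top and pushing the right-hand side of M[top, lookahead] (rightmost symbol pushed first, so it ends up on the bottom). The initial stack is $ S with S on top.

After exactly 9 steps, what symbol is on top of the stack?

c

step 1: stack=$ S  input=d a g f c d g $  — expand S -> d N B g
step 2: stack=$ g B N d  input=d a g f c d g $  — match d
step 3: stack=$ g B N  input=a g f c d g $  — expand N -> ε
step 4: stack=$ g B  input=a g f c d g $  — expand B -> a g A d
step 5: stack=$ g d A g a  input=a g f c d g $  — match a
step 6: stack=$ g d A g  input=g f c d g $  — match g
step 7: stack=$ g d A  input=f c d g $  — expand A -> B f c
step 8: stack=$ g d c f B  input=f c d g $  — expand B -> ε
step 9: stack=$ g d c f  input=f c d g $  — match f
Stack after step 9: $ g d c (top = c).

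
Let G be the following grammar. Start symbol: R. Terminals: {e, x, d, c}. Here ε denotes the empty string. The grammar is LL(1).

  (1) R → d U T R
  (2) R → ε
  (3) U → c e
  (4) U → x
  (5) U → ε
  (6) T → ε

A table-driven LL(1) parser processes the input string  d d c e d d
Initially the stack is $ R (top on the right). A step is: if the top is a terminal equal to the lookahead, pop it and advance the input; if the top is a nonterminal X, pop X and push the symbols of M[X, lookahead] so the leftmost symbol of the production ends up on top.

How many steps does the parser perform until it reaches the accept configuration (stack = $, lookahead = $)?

      Stack      Input          Action
   1  $ R        d d c e d d $  expand R → d U T R
   2  $ R T U d  d d c e d d $  match d
   3  $ R T U    d c e d d $    expand U → ε
   4  $ R T      d c e d d $    expand T → ε
   5  $ R        d c e d d $    expand R → d U T R
   6  $ R T U d  d c e d d $    match d
   7  $ R T U    c e d d $      expand U → c e
   8  $ R T e c  c e d d $      match c
   9  $ R T e    e d d $        match e
  10  $ R T      d d $          expand T → ε
  11  $ R        d d $          expand R → d U T R
  12  $ R T U d  d d $          match d
  13  $ R T U    d $            expand U → ε
  14  $ R T      d $            expand T → ε
  15  $ R        d $            expand R → d U T R
  16  $ R T U d  d $            match d
  17  $ R T U    $              expand U → ε
  18  $ R T      $              expand T → ε
  19  $ R        $              expand R → ε
Accept reached after 19 steps.

19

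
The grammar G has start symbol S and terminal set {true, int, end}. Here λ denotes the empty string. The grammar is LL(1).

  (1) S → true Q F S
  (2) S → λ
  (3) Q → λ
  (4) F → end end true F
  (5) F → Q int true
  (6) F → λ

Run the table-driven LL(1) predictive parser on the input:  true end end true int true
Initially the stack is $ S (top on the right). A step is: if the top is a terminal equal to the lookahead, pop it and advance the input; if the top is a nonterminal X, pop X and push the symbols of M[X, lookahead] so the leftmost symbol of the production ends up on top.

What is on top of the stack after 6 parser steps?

     Stack               Input                         Action
  1  $ S                 true end end true int true $  expand S → true Q F S
  2  $ S F Q true        true end end true int true $  match true
  3  $ S F Q             end end true int true $       expand Q → λ
  4  $ S F               end end true int true $       expand F → end end true F
  5  $ S F true end end  end end true int true $       match end
  6  $ S F true end      end true int true $           match end
Stack after step 6: $ S F true (top = true).

true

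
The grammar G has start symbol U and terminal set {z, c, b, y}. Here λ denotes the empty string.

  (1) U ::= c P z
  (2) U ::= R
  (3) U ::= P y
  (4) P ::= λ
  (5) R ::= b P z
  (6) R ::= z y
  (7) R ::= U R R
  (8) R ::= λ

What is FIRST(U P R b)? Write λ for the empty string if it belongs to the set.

{b, c, y, z}

FIRST(P): from P::=λ we get {λ}. So FIRST(P) = {λ}.
FIRST(U): from U::=c P z we get {c}; from U::=R we get {λ, b, c, y, z}; from U::=P y we get {y}. So FIRST(U) = {λ, b, c, y, z}.
FIRST(R): from R::=b P z we get {b}; from R::=z y we get {z}; from R::=U R R we get {λ, b, c, y, z}; from R::=λ we get {λ}. So FIRST(R) = {λ, b, c, y, z}.
FIRST(U P R b): take FIRST of each symbol in turn, carrying on past any symbol whose FIRST contains λ; result {b, c, y, z}.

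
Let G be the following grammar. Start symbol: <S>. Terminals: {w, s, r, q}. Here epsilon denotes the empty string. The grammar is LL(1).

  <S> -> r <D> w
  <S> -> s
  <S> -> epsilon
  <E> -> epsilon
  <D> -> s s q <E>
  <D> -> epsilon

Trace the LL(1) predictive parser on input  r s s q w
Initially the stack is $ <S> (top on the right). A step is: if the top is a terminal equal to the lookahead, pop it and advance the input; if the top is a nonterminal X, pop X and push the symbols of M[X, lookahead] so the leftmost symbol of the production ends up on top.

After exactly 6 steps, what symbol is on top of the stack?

<E>

step 1: stack=$ <S>  input=r s s q w $  — expand <S> -> r <D> w
step 2: stack=$ w <D> r  input=r s s q w $  — match r
step 3: stack=$ w <D>  input=s s q w $  — expand <D> -> s s q <E>
step 4: stack=$ w <E> q s s  input=s s q w $  — match s
step 5: stack=$ w <E> q s  input=s q w $  — match s
step 6: stack=$ w <E> q  input=q w $  — match q
Stack after step 6: $ w <E> (top = <E>).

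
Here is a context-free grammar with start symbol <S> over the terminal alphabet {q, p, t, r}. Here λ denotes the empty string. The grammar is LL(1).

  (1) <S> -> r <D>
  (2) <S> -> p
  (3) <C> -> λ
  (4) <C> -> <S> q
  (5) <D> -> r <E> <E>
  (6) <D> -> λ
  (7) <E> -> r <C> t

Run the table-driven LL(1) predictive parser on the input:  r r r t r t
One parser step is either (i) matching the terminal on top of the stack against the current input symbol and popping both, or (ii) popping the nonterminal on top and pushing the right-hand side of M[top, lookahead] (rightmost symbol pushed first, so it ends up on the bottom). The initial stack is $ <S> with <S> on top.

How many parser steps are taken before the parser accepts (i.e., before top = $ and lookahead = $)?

      Stack          Input          Action
   1  $ <S>          r r r t r t $  expand <S> -> r <D>
   2  $ <D> r        r r r t r t $  match r
   3  $ <D>          r r t r t $    expand <D> -> r <E> <E>
   4  $ <E> <E> r    r r t r t $    match r
   5  $ <E> <E>      r t r t $      expand <E> -> r <C> t
   6  $ <E> t <C> r  r t r t $      match r
   7  $ <E> t <C>    t r t $        expand <C> -> λ
   8  $ <E> t        t r t $        match t
   9  $ <E>          r t $          expand <E> -> r <C> t
  10  $ t <C> r      r t $          match r
  11  $ t <C>        t $            expand <C> -> λ
  12  $ t            t $            match t
Accept reached after 12 steps.

12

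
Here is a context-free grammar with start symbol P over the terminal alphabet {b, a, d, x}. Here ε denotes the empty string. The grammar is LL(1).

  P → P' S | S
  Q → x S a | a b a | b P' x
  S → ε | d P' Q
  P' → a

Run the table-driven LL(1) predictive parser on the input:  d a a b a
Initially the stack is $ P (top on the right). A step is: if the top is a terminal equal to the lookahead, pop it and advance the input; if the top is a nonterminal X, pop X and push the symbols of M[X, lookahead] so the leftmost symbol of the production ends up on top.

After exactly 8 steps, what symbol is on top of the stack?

     Stack     Input        Action
  1  $ P       d a a b a $  expand P → S
  2  $ S       d a a b a $  expand S → d P' Q
  3  $ Q P' d  d a a b a $  match d
  4  $ Q P'    a a b a $    expand P' → a
  5  $ Q a     a a b a $    match a
  6  $ Q       a b a $      expand Q → a b a
  7  $ a b a   a b a $      match a
  8  $ a b     b a $        match b
Stack after step 8: $ a (top = a).

a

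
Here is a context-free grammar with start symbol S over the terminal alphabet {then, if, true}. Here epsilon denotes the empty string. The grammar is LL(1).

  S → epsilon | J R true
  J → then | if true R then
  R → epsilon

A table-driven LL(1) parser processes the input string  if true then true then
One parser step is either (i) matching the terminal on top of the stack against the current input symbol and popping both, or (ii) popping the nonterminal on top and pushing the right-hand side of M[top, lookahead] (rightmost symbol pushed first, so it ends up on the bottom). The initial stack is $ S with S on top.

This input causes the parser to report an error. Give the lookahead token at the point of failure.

then

step 1: stack=$ S  input=if true then true then $  — expand S → J R true
step 2: stack=$ true R J  input=if true then true then $  — expand J → if true R then
step 3: stack=$ true R then R true if  input=if true then true then $  — match if
step 4: stack=$ true R then R true  input=true then true then $  — match true
step 5: stack=$ true R then R  input=then true then $  — expand R → epsilon
step 6: stack=$ true R then  input=then true then $  — match then
step 7: stack=$ true R  input=true then $  — expand R → epsilon
step 8: stack=$ true  input=true then $  — match true
step 9: stack=$  input=then $  — error: stack empty but input remains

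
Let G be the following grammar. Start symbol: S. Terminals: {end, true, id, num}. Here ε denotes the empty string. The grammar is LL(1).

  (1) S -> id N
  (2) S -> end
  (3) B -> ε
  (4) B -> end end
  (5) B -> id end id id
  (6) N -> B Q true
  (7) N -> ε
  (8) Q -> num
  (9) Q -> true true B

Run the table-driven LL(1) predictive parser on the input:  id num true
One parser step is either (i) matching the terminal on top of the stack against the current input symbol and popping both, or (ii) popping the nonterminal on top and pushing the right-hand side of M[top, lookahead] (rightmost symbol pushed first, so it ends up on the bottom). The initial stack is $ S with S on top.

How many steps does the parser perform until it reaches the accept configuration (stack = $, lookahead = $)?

7

     Stack       Input          Action
  1  $ S         id num true $  expand S -> id N
  2  $ N id      id num true $  match id
  3  $ N         num true $     expand N -> B Q true
  4  $ true Q B  num true $     expand B -> ε
  5  $ true Q    num true $     expand Q -> num
  6  $ true num  num true $     match num
  7  $ true      true $         match true
Accept reached after 7 steps.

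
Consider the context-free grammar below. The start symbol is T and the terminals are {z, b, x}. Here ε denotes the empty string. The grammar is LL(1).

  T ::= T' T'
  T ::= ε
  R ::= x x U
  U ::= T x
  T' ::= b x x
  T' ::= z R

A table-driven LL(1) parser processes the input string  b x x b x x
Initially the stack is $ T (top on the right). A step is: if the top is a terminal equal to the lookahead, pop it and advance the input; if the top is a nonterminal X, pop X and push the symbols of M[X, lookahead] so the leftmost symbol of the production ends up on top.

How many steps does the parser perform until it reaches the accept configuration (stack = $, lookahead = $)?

9

     Stack       Input          Action
  1  $ T         b x x b x x $  expand T ::= T' T'
  2  $ T' T'     b x x b x x $  expand T' ::= b x x
  3  $ T' x x b  b x x b x x $  match b
  4  $ T' x x    x x b x x $    match x
  5  $ T' x      x b x x $      match x
  6  $ T'        b x x $        expand T' ::= b x x
  7  $ x x b     b x x $        match b
  8  $ x x       x x $          match x
  9  $ x         x $            match x
Accept reached after 9 steps.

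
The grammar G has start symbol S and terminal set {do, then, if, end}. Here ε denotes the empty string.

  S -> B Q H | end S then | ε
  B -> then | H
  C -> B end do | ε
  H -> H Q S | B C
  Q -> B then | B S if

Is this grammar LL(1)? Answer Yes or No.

FIRST(S) = {ε, end, then}
FIRST(B) = {then}
FIRST(C) = {ε, then}
FIRST(H) = {then}
FIRST(Q) = {then}
FOLLOW(S) = {$, end, if, then}
FOLLOW(B) = {$, end, if, then}
FOLLOW(C) = {$, end, if, then}
FOLLOW(H) = {$, end, if, then}
FOLLOW(Q) = {$, end, if, then}
Cell M[B, then] receives both B -> then and B -> H — the grammar is not LL(1).

No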